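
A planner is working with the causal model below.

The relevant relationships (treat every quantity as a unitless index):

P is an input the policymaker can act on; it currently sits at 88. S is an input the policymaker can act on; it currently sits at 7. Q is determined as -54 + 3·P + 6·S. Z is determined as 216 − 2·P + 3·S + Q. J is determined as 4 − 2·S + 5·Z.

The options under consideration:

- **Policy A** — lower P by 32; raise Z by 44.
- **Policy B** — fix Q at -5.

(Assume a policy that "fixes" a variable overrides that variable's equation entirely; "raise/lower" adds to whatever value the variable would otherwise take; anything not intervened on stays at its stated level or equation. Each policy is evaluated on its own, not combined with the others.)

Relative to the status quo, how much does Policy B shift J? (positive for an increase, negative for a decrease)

-1285

Baseline:
  P = 88
  S = 7
  Q = -54 + 3·88 + 6·7 = 252
  Z = 216 − 2·88 + 3·7 + 252 = 313
  J = 4 − 2·7 + 5·313 = 1555
Policy B (Q := -5):
  P = 88
  S = 7
  Q = -5
  Z = 216 − 2·88 + 3·7 + (-5) = 56
  J = 4 − 2·7 + 5·56 = 270
Change in J: 270 − 1555 = -1285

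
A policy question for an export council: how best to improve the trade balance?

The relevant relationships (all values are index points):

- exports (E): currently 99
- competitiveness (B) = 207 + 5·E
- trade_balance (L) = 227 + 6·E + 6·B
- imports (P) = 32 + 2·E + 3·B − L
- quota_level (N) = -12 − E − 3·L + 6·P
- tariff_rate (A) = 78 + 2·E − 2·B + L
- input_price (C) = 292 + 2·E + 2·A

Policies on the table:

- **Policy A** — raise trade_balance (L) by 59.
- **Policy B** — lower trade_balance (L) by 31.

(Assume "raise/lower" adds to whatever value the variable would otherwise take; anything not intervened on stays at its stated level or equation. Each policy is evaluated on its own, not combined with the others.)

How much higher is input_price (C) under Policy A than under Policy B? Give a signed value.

180

Policy A (L + 59):
  E = 99
  B = 207 + 5·99 = 702
  L = 227 + 6·99 + 6·702 (+59 from intervention) = 5092
  A = 78 + 2·99 − 2·702 + 5092 = 3964
  C = 292 + 2·99 + 2·3964 = 8418
Policy B (L − 31):
  E = 99
  B = 207 + 5·99 = 702
  L = 227 + 6·99 + 6·702 (−31 from intervention) = 5002
  A = 78 + 2·99 − 2·702 + 5002 = 3874
  C = 292 + 2·99 + 2·3874 = 8238
C: 8418 − 8238 = 180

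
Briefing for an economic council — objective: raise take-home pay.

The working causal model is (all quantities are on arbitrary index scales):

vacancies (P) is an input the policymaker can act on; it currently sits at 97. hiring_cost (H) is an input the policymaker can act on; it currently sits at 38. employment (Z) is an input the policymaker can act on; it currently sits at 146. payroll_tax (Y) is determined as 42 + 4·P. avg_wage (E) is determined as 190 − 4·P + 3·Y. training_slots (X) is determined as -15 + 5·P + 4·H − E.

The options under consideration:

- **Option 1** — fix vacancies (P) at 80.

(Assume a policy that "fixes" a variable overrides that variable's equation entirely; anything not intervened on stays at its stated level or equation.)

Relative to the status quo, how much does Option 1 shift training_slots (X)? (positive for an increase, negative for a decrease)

51

Baseline:
  P = 97
  H = 38
  Y = 42 + 4·97 = 430
  E = 190 − 4·97 + 3·430 = 1092
  X = -15 + 5·97 + 4·38 − 1092 = -470
Option 1 (P := 80):
  P = 80
  H = 38
  Y = 42 + 4·80 = 362
  E = 190 − 4·80 + 3·362 = 956
  X = -15 + 5·80 + 4·38 − 956 = -419
Change in X: -419 − (-470) = 51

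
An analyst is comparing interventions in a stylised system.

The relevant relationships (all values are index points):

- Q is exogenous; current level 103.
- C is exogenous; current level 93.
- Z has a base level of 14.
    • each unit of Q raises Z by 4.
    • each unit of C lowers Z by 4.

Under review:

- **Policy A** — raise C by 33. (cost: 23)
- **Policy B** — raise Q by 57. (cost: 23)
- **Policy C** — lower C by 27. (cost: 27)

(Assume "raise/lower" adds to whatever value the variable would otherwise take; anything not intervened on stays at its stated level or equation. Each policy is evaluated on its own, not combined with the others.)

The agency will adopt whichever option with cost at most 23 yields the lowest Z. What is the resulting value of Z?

-78

Policy A (C + 33):
  Q = 103
  C = 93 + 33 = 126
  Z = 14 + 4·103 − 4·126 = -78
Policy B (Q + 57):
  Q = 103 + 57 = 160
  C = 93
  Z = 14 + 4·160 − 4·93 = 282
Comparing — Policy A: Z=-78, Policy B: Z=282. Lowest is -78 (Policy A).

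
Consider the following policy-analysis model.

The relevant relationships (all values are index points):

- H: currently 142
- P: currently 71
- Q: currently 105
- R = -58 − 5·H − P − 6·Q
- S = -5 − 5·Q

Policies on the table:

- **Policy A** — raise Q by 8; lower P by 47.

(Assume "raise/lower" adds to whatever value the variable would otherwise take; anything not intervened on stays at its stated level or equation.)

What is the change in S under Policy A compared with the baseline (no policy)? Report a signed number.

-40

Baseline:
  Q = 105
  S = -5 − 5·105 = -530
Policy A (Q + 8, P − 47):
  Q = 105 + 8 = 113
  S = -5 − 5·113 = -570
Change in S: -570 − (-530) = -40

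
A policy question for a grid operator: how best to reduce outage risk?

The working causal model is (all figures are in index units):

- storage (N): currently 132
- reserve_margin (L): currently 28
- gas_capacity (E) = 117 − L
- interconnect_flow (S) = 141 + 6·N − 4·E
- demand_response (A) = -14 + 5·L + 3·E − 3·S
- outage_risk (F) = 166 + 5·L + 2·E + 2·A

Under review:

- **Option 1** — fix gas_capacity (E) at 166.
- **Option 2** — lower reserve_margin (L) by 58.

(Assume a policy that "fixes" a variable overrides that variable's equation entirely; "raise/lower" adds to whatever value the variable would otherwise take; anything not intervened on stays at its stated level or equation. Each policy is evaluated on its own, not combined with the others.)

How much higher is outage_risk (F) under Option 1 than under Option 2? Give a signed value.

1478

Option 1 (E := 166):
  N = 132
  L = 28
  E = 166
  S = 141 + 6·132 − 4·166 = 269
  A = -14 + 5·28 + 3·166 − 3·269 = -183
  F = 166 + 5·28 + 2·166 + 2·(-183) = 272
Option 2 (L − 58):
  N = 132
  L = 28 − 58 = -30
  E = 117 − (-30) = 147
  S = 141 + 6·132 − 4·147 = 345
  A = -14 + 5·(-30) + 3·147 − 3·345 = -758
  F = 166 + 5·(-30) + 2·147 + 2·(-758) = -1206
F: 272 − (-1206) = 1478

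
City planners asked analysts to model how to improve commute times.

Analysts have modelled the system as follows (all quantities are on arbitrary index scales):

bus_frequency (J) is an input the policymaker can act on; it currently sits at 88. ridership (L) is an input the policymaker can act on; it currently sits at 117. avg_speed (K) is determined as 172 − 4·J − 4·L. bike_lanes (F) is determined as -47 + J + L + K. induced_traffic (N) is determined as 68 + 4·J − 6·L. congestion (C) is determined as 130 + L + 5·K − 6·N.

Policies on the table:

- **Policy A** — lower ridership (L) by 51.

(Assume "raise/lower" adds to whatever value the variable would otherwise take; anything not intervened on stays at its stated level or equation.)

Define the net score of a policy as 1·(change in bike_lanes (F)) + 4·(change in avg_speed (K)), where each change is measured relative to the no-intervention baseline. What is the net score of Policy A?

969

Baseline:
  J = 88
  L = 117
  K = 172 − 4·88 − 4·117 = -648
  F = -47 + 88 + 117 + (-648) = -490
Policy A (L − 51):
  J = 88
  L = 117 − 51 = 66
  K = 172 − 4·88 − 4·66 = -444
  F = -47 + 88 + 66 + (-444) = -337
ΔF = -337 − (-490) = 153; ΔK = -444 − (-648) = 204
Score = 1·153 + 4·204 = 969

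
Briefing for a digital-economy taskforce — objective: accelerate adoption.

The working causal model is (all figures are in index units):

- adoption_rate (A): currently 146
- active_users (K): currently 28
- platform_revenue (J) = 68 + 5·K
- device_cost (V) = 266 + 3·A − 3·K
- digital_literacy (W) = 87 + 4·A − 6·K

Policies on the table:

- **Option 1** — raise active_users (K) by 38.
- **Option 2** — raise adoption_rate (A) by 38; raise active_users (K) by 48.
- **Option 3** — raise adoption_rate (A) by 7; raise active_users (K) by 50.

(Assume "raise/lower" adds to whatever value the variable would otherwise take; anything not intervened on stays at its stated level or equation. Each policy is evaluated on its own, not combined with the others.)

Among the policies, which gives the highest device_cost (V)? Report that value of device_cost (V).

590

Option 1 (K + 38):
  A = 146
  K = 28 + 38 = 66
  V = 266 + 3·146 − 3·66 = 506
Option 2 (A + 38, K + 48):
  A = 146 + 38 = 184
  K = 28 + 48 = 76
  V = 266 + 3·184 − 3·76 = 590
Option 3 (A + 7, K + 50):
  A = 146 + 7 = 153
  K = 28 + 50 = 78
  V = 266 + 3·153 − 3·78 = 491
Comparing — Option 1: V=506, Option 2: V=590, Option 3: V=491. Highest is 590 (Option 2).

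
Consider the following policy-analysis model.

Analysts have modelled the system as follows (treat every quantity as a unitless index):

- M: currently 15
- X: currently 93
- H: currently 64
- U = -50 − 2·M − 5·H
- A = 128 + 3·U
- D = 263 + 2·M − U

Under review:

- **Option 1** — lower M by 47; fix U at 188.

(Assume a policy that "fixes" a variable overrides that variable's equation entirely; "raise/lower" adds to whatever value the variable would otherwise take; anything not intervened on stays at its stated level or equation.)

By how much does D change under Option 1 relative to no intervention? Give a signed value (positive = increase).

-682

Baseline:
  M = 15
  H = 64
  U = -50 − 2·15 − 5·64 = -400
  D = 263 + 2·15 − (-400) = 693
Option 1 (M − 47, U := 188):
  M = 15 − 47 = -32
  H = 64
  U = 188
  D = 263 + 2·(-32) − 188 = 11
Change in D: 11 − 693 = -682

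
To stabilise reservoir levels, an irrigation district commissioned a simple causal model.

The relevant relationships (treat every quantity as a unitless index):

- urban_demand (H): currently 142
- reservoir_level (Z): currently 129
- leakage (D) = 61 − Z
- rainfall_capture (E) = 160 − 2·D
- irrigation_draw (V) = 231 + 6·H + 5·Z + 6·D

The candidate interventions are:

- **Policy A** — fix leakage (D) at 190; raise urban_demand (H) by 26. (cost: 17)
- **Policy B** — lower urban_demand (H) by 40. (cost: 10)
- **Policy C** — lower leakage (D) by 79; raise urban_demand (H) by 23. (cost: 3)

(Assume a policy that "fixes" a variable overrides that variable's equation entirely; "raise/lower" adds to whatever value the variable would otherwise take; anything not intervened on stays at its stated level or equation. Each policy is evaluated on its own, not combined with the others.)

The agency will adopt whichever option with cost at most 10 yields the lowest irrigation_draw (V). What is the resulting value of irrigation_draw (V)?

984

Policy B (H − 40):
  H = 142 − 40 = 102
  Z = 129
  D = 61 − 129 = -68
  V = 231 + 6·102 + 5·129 + 6·(-68) = 1080
Policy C (D − 79, H + 23):
  H = 142 + 23 = 165
  Z = 129
  D = 61 − 129 (−79 from intervention) = -147
  V = 231 + 6·165 + 5·129 + 6·(-147) = 984
Comparing — Policy B: V=1080, Policy C: V=984. Lowest is 984 (Policy C).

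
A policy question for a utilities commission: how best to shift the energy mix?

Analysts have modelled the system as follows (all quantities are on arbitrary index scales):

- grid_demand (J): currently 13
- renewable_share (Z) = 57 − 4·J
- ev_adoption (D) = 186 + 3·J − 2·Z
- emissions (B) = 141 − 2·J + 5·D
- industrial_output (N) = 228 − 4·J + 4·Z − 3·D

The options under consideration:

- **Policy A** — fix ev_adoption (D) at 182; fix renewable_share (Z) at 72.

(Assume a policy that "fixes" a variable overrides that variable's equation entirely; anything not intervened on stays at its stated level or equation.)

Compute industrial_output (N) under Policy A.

-82

Policy A (D := 182, Z := 72):
  J = 13
  Z = 72
  D = 182
  N = 228 − 4·13 + 4·72 − 3·182 = -82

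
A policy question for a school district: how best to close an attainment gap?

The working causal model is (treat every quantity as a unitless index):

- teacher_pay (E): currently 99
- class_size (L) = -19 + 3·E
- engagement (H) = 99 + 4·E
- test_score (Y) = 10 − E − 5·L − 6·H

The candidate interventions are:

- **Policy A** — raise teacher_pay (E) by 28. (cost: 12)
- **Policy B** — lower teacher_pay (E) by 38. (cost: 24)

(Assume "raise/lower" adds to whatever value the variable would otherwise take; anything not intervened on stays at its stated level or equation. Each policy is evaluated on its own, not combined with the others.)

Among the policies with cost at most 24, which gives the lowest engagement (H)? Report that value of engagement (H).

343

Policy A (E + 28):
  E = 99 + 28 = 127
  H = 99 + 4·127 = 607
Policy B (E − 38):
  E = 99 − 38 = 61
  H = 99 + 4·61 = 343
Comparing — Policy A: H=607, Policy B: H=343. Lowest is 343 (Policy B).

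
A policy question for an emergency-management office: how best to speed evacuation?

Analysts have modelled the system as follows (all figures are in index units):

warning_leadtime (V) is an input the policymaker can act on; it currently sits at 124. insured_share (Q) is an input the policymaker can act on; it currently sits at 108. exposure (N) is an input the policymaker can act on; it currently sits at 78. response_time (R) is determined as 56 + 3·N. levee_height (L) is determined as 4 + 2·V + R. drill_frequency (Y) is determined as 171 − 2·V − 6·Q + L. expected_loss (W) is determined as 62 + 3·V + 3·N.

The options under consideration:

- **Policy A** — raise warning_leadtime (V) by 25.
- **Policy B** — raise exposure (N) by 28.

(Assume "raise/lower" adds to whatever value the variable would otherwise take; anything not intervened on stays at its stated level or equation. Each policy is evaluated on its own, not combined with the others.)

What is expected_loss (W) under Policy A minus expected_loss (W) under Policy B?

Policy A (V + 25):
  V = 124 + 25 = 149
  N = 78
  W = 62 + 3·149 + 3·78 = 743
Policy B (N + 28):
  V = 124
  N = 78 + 28 = 106
  W = 62 + 3·124 + 3·106 = 752
W: 743 − 752 = -9

-9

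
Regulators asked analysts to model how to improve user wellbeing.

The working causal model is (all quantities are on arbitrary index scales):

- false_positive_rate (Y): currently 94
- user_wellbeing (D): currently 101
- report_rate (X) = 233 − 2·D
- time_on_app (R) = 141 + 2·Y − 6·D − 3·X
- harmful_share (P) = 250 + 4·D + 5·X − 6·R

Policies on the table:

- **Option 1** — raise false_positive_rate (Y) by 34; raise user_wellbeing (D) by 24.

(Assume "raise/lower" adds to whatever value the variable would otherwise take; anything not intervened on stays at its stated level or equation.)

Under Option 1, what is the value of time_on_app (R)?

Option 1 (Y + 34, D + 24):
  Y = 94 + 34 = 128
  D = 101 + 24 = 125
  X = 233 − 2·125 = -17
  R = 141 + 2·128 − 6·125 − 3·(-17) = -302

-302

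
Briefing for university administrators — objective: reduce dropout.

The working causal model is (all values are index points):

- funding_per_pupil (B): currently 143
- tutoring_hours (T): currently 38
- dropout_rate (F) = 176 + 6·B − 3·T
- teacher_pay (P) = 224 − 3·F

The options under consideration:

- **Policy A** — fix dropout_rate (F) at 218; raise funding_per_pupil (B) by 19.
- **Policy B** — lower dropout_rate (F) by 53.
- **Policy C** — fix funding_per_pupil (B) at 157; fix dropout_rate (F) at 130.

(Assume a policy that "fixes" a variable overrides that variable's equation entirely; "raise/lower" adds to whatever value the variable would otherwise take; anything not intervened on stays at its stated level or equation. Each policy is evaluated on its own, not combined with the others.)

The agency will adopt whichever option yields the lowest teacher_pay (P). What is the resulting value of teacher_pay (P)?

-2377

Policy A (F := 218, B + 19):
  B = 143 + 19 = 162
  T = 38
  F = 218
  P = 224 − 3·218 = -430
Policy B (F − 53):
  B = 143
  T = 38
  F = 176 + 6·143 − 3·38 (−53 from intervention) = 867
  P = 224 − 3·867 = -2377
Policy C (B := 157, F := 130):
  B = 157
  T = 38
  F = 130
  P = 224 − 3·130 = -166
Comparing — Policy A: P=-430, Policy B: P=-2377, Policy C: P=-166. Lowest is -2377 (Policy B).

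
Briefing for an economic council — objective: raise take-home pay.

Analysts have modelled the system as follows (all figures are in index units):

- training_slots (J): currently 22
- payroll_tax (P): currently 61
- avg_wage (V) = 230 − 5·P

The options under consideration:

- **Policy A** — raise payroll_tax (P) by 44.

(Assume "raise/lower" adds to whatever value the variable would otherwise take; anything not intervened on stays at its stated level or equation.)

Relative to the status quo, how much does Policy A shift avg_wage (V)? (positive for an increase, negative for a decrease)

-220

Baseline:
  P = 61
  V = 230 − 5·61 = -75
Policy A (P + 44):
  P = 61 + 44 = 105
  V = 230 − 5·105 = -295
Change in V: -295 − (-75) = -220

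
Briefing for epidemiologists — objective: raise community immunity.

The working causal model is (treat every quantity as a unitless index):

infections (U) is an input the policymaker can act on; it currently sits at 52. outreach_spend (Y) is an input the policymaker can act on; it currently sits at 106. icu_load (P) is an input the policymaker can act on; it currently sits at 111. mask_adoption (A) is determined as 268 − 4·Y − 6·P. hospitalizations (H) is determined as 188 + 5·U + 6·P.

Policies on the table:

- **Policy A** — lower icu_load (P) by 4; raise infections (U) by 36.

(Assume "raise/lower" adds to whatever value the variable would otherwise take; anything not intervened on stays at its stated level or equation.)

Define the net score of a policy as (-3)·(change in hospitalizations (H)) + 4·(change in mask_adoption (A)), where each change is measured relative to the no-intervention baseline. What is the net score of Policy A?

Baseline:
  U = 52
  Y = 106
  P = 111
  A = 268 − 4·106 − 6·111 = -822
  H = 188 + 5·52 + 6·111 = 1114
Policy A (P − 4, U + 36):
  U = 52 + 36 = 88
  Y = 106
  P = 111 − 4 = 107
  A = 268 − 4·106 − 6·107 = -798
  H = 188 + 5·88 + 6·107 = 1270
ΔH = 1270 − 1114 = 156; ΔA = -798 − (-822) = 24
Score = (-3)·156 + 4·24 = -372

-372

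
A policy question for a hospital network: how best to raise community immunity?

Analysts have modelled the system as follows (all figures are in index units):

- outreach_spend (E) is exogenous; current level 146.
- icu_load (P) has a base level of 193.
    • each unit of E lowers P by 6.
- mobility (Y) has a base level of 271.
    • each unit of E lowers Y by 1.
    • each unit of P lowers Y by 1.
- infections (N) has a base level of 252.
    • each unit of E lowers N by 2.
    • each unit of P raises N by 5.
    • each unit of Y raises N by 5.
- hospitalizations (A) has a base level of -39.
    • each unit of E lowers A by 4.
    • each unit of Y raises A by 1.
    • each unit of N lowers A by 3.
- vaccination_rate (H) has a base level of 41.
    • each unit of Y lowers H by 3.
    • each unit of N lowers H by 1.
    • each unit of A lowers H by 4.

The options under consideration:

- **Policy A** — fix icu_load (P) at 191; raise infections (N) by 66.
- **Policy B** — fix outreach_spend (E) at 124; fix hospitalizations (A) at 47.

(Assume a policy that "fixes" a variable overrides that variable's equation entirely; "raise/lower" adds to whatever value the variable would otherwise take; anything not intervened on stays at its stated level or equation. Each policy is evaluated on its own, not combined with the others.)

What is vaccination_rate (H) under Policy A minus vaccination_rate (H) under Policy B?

Policy A (P := 191, N + 66):
  E = 146
  P = 191
  Y = 271 − 146 − 191 = -66
  N = 252 − 2·146 + 5·191 + 5·(-66) (+66 from intervention) = 651
  A = -39 − 4·146 + (-66) − 3·651 = -2642
  H = 41 − 3·(-66) − 651 − 4·(-2642) = 10156
Policy B (E := 124, A := 47):
  E = 124
  P = 193 − 6·124 = -551
  Y = 271 − 124 − (-551) = 698
  N = 252 − 2·124 + 5·(-551) + 5·698 = 739
  A = 47
  H = 41 − 3·698 − 739 − 4·47 = -2980
H: 10156 − (-2980) = 13136

13136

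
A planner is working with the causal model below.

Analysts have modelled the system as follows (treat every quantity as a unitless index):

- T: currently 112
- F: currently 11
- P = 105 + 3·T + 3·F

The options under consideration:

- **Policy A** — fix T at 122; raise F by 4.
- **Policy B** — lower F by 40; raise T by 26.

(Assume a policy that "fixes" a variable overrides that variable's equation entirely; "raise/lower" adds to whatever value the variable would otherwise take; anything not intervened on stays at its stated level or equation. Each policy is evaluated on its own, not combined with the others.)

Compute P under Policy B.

432

Policy B (F − 40, T + 26):
  T = 112 + 26 = 138
  F = 11 − 40 = -29
  P = 105 + 3·138 + 3·(-29) = 432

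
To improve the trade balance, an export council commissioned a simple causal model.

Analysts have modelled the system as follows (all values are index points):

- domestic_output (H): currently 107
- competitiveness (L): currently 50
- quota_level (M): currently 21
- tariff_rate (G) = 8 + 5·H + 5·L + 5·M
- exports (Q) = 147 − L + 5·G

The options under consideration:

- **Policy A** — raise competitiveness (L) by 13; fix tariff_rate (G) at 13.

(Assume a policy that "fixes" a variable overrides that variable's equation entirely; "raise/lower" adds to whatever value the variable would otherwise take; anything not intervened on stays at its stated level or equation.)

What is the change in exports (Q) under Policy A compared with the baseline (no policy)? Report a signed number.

-4438

Baseline:
  H = 107
  L = 50
  M = 21
  G = 8 + 5·107 + 5·50 + 5·21 = 898
  Q = 147 − 50 + 5·898 = 4587
Policy A (L + 13, G := 13):
  H = 107
  L = 50 + 13 = 63
  M = 21
  G = 13
  Q = 147 − 63 + 5·13 = 149
Change in Q: 149 − 4587 = -4438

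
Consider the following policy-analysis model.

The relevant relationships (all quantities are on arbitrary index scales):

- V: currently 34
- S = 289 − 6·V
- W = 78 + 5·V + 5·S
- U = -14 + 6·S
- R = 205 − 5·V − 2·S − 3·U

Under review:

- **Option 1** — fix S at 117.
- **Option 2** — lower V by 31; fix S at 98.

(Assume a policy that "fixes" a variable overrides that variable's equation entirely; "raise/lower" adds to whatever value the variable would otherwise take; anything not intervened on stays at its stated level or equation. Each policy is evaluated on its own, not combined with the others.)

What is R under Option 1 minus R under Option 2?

-535

Option 1 (S := 117):
  V = 34
  S = 117
  U = -14 + 6·117 = 688
  R = 205 − 5·34 − 2·117 − 3·688 = -2263
Option 2 (V − 31, S := 98):
  V = 34 − 31 = 3
  S = 98
  U = -14 + 6·98 = 574
  R = 205 − 5·3 − 2·98 − 3·574 = -1728
R: -2263 − (-1728) = -535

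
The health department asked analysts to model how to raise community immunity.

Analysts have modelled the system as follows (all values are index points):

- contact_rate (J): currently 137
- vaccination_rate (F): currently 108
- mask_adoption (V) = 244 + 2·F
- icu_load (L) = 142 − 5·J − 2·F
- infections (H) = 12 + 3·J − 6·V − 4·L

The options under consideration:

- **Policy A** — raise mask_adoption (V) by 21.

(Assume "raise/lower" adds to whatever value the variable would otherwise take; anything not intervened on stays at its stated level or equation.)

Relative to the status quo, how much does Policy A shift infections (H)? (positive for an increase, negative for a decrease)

-126

Baseline:
  J = 137
  F = 108
  V = 244 + 2·108 = 460
  L = 142 − 5·137 − 2·108 = -759
  H = 12 + 3·137 − 6·460 − 4·(-759) = 699
Policy A (V + 21):
  J = 137
  F = 108
  V = 244 + 2·108 (+21 from intervention) = 481
  L = 142 − 5·137 − 2·108 = -759
  H = 12 + 3·137 − 6·481 − 4·(-759) = 573
Change in H: 573 − 699 = -126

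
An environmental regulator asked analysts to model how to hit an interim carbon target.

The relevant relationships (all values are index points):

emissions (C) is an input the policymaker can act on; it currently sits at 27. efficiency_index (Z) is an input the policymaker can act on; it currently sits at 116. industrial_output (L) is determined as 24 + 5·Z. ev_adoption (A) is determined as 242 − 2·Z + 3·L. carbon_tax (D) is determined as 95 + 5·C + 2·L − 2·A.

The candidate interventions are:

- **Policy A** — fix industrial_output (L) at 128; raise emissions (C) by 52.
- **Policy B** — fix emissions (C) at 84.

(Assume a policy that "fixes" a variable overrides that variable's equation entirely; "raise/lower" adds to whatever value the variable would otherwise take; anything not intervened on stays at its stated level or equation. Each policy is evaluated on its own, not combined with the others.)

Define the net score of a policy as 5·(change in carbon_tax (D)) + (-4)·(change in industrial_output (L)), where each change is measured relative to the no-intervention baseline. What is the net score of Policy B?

Baseline:
  C = 27
  Z = 116
  L = 24 + 5·116 = 604
  A = 242 − 2·116 + 3·604 = 1822
  D = 95 + 5·27 + 2·604 − 2·1822 = -2206
Policy B (C := 84):
  C = 84
  Z = 116
  L = 24 + 5·116 = 604
  A = 242 − 2·116 + 3·604 = 1822
  D = 95 + 5·84 + 2·604 − 2·1822 = -1921
ΔD = -1921 − (-2206) = 285; ΔL = 604 − 604 = 0
Score = 5·285 + (-4)·0 = 1425

1425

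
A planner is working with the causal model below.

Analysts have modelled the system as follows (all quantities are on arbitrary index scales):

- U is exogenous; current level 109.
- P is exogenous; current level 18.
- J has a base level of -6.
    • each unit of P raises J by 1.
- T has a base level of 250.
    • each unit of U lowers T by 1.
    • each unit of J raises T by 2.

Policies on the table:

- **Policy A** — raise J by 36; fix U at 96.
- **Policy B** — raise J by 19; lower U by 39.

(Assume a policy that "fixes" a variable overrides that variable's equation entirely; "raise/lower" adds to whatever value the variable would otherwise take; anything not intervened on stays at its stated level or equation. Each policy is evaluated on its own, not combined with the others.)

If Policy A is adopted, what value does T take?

Policy A (J + 36, U := 96):
  U = 96
  P = 18
  J = -6 + 18 (+36 from intervention) = 48
  T = 250 − 96 + 2·48 = 250

250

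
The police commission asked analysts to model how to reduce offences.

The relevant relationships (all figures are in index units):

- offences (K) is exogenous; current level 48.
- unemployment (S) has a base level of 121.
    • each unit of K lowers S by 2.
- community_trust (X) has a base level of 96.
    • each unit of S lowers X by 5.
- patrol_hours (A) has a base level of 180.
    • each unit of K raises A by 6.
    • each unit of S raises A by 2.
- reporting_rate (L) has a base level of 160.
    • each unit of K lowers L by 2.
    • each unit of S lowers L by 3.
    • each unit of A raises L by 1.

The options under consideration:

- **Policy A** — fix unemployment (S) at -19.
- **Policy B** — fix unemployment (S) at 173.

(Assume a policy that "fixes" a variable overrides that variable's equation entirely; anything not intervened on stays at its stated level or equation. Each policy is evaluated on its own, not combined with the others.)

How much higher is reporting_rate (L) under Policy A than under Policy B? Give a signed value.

Policy A (S := -19):
  K = 48
  S = -19
  A = 180 + 6·48 + 2·(-19) = 430
  L = 160 − 2·48 − 3·(-19) + 430 = 551
Policy B (S := 173):
  K = 48
  S = 173
  A = 180 + 6·48 + 2·173 = 814
  L = 160 − 2·48 − 3·173 + 814 = 359
L: 551 − 359 = 192

192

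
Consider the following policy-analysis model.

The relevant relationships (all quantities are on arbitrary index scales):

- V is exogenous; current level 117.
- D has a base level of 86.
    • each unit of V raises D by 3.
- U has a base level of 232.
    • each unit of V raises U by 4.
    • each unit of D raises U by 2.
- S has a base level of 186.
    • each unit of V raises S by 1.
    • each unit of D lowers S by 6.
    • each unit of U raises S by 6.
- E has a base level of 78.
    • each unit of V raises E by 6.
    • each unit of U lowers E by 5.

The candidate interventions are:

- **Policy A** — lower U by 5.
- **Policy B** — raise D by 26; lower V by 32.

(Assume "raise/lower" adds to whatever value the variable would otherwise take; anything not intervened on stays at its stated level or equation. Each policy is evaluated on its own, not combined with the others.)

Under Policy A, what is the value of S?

7095

Policy A (U − 5):
  V = 117
  D = 86 + 3·117 = 437
  U = 232 + 4·117 + 2·437 (−5 from intervention) = 1569
  S = 186 + 117 − 6·437 + 6·1569 = 7095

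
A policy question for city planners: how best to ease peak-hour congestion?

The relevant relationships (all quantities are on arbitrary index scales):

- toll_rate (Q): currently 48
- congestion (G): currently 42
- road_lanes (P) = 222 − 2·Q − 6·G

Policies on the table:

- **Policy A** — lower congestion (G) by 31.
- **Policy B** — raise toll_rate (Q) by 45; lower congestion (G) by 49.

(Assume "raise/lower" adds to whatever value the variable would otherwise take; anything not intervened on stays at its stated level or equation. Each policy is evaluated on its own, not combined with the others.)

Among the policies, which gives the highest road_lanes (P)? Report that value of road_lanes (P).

Policy A (G − 31):
  Q = 48
  G = 42 − 31 = 11
  P = 222 − 2·48 − 6·11 = 60
Policy B (Q + 45, G − 49):
  Q = 48 + 45 = 93
  G = 42 − 49 = -7
  P = 222 − 2·93 − 6·(-7) = 78
Comparing — Policy A: P=60, Policy B: P=78. Highest is 78 (Policy B).

78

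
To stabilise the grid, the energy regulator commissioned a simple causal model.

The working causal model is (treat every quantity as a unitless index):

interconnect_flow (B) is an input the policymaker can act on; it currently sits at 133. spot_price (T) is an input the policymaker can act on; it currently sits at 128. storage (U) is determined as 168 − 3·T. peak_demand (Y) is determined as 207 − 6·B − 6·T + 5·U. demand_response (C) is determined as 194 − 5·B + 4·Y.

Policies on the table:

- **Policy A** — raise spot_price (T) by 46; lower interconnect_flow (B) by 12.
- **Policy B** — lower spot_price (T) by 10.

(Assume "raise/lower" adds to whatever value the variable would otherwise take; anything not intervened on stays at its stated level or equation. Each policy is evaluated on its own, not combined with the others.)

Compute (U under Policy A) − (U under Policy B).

Policy A (T + 46, B − 12):
  T = 128 + 46 = 174
  U = 168 − 3·174 = -354
Policy B (T − 10):
  T = 128 − 10 = 118
  U = 168 − 3·118 = -186
U: -354 − (-186) = -168

-168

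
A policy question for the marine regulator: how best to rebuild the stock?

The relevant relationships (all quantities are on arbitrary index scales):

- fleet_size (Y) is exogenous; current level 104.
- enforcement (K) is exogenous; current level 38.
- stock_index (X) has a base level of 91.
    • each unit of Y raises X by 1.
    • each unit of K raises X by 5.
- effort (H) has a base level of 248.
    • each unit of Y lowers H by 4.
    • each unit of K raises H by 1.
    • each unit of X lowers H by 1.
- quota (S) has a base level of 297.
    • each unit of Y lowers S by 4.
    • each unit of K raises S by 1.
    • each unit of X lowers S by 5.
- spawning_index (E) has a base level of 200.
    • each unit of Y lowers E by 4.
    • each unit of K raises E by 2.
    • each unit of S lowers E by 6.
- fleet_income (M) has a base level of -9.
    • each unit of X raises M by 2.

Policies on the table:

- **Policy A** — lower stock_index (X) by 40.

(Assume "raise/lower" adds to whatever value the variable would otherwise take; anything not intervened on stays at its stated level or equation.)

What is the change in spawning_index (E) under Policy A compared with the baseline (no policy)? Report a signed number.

Baseline:
  Y = 104
  K = 38
  X = 91 + 104 + 5·38 = 385
  S = 297 − 4·104 + 38 − 5·385 = -2006
  E = 200 − 4·104 + 2·38 − 6·(-2006) = 11896
Policy A (X − 40):
  Y = 104
  K = 38
  X = 91 + 104 + 5·38 (−40 from intervention) = 345
  S = 297 − 4·104 + 38 − 5·345 = -1806
  E = 200 − 4·104 + 2·38 − 6·(-1806) = 10696
Change in E: 10696 − 11896 = -1200

-1200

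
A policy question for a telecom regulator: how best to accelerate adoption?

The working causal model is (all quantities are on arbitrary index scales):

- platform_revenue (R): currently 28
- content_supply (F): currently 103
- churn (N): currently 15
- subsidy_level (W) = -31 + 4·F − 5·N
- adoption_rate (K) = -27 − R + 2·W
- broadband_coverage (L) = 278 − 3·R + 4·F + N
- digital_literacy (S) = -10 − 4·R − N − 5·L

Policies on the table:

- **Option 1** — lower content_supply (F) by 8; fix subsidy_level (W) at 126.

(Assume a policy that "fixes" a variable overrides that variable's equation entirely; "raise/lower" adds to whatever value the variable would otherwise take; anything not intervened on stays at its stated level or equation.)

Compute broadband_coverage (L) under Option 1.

589

Option 1 (F − 8, W := 126):
  R = 28
  F = 103 − 8 = 95
  N = 15
  L = 278 − 3·28 + 4·95 + 15 = 589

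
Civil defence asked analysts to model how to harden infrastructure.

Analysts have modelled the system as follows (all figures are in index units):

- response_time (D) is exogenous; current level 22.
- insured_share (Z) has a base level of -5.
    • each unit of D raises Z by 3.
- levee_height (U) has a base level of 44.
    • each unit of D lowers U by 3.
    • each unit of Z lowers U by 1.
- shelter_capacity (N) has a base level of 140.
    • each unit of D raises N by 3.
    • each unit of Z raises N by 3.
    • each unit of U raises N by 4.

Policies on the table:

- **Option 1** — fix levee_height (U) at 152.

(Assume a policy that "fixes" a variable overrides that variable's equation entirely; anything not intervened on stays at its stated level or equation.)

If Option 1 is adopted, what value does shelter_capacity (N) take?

997

Option 1 (U := 152):
  D = 22
  Z = -5 + 3·22 = 61
  U = 152
  N = 140 + 3·22 + 3·61 + 4·152 = 997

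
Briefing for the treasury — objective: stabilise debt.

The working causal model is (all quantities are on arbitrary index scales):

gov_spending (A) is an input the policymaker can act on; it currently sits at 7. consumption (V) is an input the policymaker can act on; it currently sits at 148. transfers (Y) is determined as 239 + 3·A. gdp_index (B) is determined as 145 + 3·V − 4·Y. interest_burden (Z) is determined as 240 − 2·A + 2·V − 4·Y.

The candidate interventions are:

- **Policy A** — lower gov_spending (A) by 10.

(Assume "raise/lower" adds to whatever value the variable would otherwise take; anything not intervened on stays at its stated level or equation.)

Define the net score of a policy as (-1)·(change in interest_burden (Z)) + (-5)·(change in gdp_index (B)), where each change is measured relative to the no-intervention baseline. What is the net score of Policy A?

Baseline:
  A = 7
  V = 148
  Y = 239 + 3·7 = 260
  B = 145 + 3·148 − 4·260 = -451
  Z = 240 − 2·7 + 2·148 − 4·260 = -518
Policy A (A − 10):
  A = 7 − 10 = -3
  V = 148
  Y = 239 + 3·(-3) = 230
  B = 145 + 3·148 − 4·230 = -331
  Z = 240 − 2·(-3) + 2·148 − 4·230 = -378
ΔZ = -378 − (-518) = 140; ΔB = -331 − (-451) = 120
Score = (-1)·140 + (-5)·120 = -740

-740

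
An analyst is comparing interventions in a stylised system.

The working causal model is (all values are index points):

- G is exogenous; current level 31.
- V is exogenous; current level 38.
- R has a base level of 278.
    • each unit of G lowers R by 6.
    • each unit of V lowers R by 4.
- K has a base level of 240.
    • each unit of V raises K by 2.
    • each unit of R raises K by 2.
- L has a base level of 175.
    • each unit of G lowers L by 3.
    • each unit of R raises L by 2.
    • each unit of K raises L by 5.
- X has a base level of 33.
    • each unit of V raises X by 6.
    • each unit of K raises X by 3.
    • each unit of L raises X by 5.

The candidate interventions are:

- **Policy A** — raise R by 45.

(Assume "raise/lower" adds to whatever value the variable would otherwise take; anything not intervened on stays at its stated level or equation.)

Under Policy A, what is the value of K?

286

Policy A (R + 45):
  G = 31
  V = 38
  R = 278 − 6·31 − 4·38 (+45 from intervention) = -15
  K = 240 + 2·38 + 2·(-15) = 286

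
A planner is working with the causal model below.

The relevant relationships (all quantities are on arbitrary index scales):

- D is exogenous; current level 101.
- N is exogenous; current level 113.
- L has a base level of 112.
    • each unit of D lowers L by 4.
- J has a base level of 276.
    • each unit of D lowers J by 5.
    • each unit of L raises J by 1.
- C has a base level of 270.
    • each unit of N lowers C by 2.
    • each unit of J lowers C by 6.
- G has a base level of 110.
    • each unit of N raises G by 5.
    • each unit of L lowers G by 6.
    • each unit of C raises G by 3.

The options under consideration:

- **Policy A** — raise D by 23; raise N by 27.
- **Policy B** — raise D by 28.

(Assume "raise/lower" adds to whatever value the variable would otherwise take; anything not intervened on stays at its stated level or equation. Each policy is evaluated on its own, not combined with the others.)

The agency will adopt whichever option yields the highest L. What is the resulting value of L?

-384

Policy A (D + 23, N + 27):
  D = 101 + 23 = 124
  L = 112 − 4·124 = -384
Policy B (D + 28):
  D = 101 + 28 = 129
  L = 112 − 4·129 = -404
Comparing — Policy A: L=-384, Policy B: L=-404. Highest is -384 (Policy A).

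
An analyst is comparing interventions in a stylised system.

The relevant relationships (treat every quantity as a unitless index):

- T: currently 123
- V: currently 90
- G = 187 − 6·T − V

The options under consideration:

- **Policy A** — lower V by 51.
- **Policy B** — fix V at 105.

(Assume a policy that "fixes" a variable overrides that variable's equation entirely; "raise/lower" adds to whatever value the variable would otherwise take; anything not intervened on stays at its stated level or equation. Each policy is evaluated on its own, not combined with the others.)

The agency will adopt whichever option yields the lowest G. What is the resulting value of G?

Policy A (V − 51):
  T = 123
  V = 90 − 51 = 39
  G = 187 − 6·123 − 39 = -590
Policy B (V := 105):
  T = 123
  V = 105
  G = 187 − 6·123 − 105 = -656
Comparing — Policy A: G=-590, Policy B: G=-656. Lowest is -656 (Policy B).

-656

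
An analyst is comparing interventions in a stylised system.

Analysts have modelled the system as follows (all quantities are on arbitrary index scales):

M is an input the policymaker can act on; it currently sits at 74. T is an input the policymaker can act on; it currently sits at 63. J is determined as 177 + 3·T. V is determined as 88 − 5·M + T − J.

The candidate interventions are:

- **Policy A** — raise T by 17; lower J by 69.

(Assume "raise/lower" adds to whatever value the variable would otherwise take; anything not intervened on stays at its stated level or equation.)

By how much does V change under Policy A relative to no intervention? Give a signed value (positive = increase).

Baseline:
  M = 74
  T = 63
  J = 177 + 3·63 = 366
  V = 88 − 5·74 + 63 − 366 = -585
Policy A (T + 17, J − 69):
  M = 74
  T = 63 + 17 = 80
  J = 177 + 3·80 (−69 from intervention) = 348
  V = 88 − 5·74 + 80 − 348 = -550
Change in V: -550 − (-585) = 35

35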